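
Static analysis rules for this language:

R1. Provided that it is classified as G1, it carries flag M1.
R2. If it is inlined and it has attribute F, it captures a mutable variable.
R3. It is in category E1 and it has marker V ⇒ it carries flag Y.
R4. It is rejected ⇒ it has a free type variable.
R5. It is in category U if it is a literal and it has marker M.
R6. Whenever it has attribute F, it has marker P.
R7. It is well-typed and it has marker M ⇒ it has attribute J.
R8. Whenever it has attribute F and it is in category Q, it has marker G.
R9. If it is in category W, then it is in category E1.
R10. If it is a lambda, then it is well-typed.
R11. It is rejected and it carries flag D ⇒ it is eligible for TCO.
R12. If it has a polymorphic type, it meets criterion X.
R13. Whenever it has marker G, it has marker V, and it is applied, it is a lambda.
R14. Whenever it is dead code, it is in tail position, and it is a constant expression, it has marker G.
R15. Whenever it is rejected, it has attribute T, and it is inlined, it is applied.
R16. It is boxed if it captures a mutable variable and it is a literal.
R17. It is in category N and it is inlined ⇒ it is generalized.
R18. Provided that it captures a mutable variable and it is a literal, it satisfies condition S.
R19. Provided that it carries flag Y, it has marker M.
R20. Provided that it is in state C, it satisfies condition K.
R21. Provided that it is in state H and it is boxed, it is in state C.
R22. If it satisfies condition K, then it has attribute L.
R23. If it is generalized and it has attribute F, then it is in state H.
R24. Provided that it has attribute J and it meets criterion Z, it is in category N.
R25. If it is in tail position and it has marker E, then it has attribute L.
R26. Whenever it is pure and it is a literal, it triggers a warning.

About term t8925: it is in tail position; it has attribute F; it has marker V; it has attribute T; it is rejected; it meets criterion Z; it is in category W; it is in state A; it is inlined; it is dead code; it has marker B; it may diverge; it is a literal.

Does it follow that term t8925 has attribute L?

Forward chaining from the given facts derives: captures a mutable variable, has a free type variable, has marker P, is in category E1, is applied, is boxed, satisfies condition S, carries flag Y, has marker M, is in category U.
Rules concluding "it has attribute L": R22 needs "it satisfies condition K"; R25 needs "it has marker E" — none of these are established.

No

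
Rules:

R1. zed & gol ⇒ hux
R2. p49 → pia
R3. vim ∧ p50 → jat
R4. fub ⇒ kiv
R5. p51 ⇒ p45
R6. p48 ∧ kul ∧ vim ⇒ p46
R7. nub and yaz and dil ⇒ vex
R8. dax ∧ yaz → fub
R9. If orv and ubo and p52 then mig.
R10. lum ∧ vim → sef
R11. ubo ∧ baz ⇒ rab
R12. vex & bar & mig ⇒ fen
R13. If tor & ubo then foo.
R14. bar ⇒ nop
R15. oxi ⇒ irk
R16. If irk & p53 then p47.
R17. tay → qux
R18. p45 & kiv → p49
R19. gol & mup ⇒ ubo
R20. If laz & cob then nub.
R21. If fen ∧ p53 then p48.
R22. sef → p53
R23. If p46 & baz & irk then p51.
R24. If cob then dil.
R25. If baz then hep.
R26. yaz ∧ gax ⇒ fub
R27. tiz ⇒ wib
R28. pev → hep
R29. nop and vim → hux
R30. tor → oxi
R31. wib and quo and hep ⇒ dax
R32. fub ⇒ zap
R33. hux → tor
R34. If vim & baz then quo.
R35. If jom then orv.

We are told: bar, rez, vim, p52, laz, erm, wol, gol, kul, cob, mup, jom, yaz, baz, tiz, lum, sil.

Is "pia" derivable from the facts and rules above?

Yes

sef  (by R10: lum, vim)
nop  (by R14: bar)
ubo  (by R19: gol, mup)
nub  (by R20: laz, cob)
p53  (by R22: sef)
dil  (by R24: cob)
hep  (by R25: baz)
wib  (by R27: tiz)
hux  (by R29: nop, vim)
tor  (by R33: hux)
quo  (by R34: vim, baz)
orv  (by R35: jom)
vex  (by R7: nub, yaz, dil)
mig  (by R9: orv, ubo, p52)
fen  (by R12: vex, bar, mig)
p48  (by R21: fen, p53)
oxi  (by R30: tor)
dax  (by R31: wib, quo, hep)
p46  (by R6: p48, kul, vim)
fub  (by R8: dax, yaz)
irk  (by R15: oxi)
p51  (by R23: p46, baz, irk)
kiv  (by R4: fub)
p45  (by R5: p51)
p49  (by R18: p45, kiv)
pia  (by R2: p49)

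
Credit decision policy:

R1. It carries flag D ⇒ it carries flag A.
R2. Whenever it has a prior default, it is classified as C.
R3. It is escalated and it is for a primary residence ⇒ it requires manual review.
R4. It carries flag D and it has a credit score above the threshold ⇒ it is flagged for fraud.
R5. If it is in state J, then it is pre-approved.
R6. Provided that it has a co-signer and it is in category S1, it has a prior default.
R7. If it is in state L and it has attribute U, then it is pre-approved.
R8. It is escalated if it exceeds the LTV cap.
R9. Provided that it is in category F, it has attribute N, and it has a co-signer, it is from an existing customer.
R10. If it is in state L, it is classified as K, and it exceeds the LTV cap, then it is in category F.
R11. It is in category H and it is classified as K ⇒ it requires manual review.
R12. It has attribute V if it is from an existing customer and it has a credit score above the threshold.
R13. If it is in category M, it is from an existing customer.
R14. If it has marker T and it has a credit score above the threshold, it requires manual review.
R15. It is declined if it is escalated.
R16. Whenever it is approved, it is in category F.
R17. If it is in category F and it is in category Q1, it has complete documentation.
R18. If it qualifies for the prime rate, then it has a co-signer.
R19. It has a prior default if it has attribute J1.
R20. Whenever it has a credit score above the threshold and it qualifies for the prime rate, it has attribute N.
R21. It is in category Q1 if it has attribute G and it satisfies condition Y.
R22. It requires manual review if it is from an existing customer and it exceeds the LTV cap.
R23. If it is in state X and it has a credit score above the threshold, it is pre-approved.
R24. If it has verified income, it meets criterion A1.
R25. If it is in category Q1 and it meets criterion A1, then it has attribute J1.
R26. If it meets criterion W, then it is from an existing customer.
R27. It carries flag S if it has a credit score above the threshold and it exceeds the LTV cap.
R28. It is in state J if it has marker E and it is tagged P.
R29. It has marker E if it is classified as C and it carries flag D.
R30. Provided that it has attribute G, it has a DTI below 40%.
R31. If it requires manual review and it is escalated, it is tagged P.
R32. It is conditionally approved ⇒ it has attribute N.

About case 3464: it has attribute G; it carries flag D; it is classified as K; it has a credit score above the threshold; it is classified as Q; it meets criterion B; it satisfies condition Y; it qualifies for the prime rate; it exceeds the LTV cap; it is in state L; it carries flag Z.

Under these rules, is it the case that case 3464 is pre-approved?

Forward chaining from the given facts derives: carries flag A, is flagged for fraud, is escalated, is in category F, is declined, has a co-signer, has attribute N, is in category Q1, carries flag S, has a DTI below 40%, is from an existing customer, has attribute V, has complete documentation, requires manual review, is tagged P.
Rules concluding "it is pre-approved": R5 needs "it is in state J"; R7 needs "it has attribute U"; R23 needs "it is in state X" — none of these are established.

No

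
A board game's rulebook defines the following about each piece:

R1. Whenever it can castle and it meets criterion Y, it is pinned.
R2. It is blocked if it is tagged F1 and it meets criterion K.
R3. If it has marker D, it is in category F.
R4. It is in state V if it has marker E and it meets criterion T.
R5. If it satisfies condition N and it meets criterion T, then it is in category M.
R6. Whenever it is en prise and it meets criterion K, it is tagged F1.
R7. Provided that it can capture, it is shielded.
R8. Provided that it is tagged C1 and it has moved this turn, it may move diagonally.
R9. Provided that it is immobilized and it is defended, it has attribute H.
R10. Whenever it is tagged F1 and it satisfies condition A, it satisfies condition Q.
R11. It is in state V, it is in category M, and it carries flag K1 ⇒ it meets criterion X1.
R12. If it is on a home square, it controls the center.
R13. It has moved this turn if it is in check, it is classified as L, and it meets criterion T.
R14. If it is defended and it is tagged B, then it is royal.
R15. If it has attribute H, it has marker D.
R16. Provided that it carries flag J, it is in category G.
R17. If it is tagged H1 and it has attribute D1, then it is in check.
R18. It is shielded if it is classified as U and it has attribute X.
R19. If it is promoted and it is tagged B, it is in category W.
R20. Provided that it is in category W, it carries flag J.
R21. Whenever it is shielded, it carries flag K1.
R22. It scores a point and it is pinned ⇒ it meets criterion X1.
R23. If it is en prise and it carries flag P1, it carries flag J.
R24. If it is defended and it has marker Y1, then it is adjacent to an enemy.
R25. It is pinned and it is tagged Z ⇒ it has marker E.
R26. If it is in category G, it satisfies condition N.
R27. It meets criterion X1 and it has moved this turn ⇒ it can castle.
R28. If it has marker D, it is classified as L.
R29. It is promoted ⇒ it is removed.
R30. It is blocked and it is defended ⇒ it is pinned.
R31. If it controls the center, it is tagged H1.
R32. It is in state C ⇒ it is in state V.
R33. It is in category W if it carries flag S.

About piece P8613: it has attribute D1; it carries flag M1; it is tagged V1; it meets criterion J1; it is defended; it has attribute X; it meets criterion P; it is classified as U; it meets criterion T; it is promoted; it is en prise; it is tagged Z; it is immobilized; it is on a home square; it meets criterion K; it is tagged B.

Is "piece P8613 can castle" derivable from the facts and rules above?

Yes

By R6 (it is en prise, it meets criterion K): it is tagged F1.
By R9 (it is immobilized, it is defended): it has attribute H.
By R12 (it is on a home square): it controls the center.
By R15 (it has attribute H): it has marker D.
By R18 (it is classified as U, it has attribute X): it is shielded.
By R19 (it is promoted, it is tagged B): it is in category W.
By R20 (it is in category W): it carries flag J.
By R21 (it is shielded): it carries flag K1.
By R28 (it has marker D): it is classified as L.
By R31 (it controls the center): it is tagged H1.
By R2 (it is tagged F1, it meets criterion K): it is blocked.
By R16 (it carries flag J): it is in category G.
By R17 (it is tagged H1, it has attribute D1): it is in check.
By R26 (it is in category G): it satisfies condition N.
By R30 (it is blocked, it is defended): it is pinned.
By R5 (it satisfies condition N, it meets criterion T): it is in category M.
By R13 (it is in check, it is classified as L, it meets criterion T): it has moved this turn.
By R25 (it is pinned, it is tagged Z): it has marker E.
By R4 (it has marker E, it meets criterion T): it is in state V.
By R11 (it is in state V, it is in category M, it carries flag K1): it meets criterion X1.
By R27 (it meets criterion X1, it has moved this turn): it can castle.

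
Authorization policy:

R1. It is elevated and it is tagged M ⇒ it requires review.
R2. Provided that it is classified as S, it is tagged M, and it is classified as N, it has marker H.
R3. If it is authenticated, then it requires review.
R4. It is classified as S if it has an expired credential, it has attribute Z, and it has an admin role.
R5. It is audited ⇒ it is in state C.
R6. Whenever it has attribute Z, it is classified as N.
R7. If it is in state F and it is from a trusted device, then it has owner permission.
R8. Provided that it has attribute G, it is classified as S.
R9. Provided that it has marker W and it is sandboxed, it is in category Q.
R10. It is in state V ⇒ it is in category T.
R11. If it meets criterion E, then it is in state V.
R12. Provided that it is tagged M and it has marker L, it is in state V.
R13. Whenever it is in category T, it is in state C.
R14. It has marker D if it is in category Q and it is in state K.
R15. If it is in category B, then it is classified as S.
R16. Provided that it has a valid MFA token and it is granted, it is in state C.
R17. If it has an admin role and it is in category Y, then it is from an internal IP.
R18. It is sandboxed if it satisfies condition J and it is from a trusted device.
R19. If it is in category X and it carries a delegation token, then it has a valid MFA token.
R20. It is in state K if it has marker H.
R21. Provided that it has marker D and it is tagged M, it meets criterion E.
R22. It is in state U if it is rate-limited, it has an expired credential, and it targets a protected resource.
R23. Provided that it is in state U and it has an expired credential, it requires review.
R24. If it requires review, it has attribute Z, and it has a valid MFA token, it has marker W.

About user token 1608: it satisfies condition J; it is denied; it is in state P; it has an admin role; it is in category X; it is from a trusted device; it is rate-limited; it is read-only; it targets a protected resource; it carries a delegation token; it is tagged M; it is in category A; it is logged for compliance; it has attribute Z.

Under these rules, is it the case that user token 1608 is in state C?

Forward chaining from the given facts derives: is classified as N, is sandboxed, has a valid MFA token.
Rules concluding "it is in state C": R5 needs "it is audited"; R13 needs "it is in category T"; R16 needs "it is granted" — none of these are established.

No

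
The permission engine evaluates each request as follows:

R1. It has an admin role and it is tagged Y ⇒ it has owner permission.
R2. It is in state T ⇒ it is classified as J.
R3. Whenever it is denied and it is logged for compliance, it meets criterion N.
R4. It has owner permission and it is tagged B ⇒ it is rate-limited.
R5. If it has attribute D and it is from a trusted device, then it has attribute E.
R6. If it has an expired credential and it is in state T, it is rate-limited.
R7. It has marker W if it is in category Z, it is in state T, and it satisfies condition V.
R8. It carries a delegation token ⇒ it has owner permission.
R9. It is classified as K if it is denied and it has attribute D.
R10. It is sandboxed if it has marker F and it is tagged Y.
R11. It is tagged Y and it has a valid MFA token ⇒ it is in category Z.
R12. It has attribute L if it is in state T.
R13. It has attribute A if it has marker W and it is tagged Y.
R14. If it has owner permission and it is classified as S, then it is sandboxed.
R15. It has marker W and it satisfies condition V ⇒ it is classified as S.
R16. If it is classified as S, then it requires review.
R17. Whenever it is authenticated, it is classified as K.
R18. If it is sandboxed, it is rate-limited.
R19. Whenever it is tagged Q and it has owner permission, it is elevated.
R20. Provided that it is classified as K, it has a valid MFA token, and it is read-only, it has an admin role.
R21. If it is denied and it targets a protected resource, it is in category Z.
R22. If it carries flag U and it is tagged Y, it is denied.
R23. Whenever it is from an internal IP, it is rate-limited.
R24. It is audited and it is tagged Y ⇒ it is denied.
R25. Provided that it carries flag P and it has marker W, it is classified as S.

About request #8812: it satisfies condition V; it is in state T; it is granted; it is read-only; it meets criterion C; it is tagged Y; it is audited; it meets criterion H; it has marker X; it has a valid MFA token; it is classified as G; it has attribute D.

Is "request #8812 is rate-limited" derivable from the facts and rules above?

Yes

By R11 (it is tagged Y, it has a valid MFA token): it is in category Z.
By R24 (it is audited, it is tagged Y): it is denied.
By R7 (it is in category Z, it is in state T, it satisfies condition V): it has marker W.
By R9 (it is denied, it has attribute D): it is classified as K.
By R15 (it has marker W, it satisfies condition V): it is classified as S.
By R20 (it is classified as K, it has a valid MFA token, it is read-only): it has an admin role.
By R1 (it has an admin role, it is tagged Y): it has owner permission.
By R14 (it has owner permission, it is classified as S): it is sandboxed.
By R18 (it is sandboxed): it is rate-limited.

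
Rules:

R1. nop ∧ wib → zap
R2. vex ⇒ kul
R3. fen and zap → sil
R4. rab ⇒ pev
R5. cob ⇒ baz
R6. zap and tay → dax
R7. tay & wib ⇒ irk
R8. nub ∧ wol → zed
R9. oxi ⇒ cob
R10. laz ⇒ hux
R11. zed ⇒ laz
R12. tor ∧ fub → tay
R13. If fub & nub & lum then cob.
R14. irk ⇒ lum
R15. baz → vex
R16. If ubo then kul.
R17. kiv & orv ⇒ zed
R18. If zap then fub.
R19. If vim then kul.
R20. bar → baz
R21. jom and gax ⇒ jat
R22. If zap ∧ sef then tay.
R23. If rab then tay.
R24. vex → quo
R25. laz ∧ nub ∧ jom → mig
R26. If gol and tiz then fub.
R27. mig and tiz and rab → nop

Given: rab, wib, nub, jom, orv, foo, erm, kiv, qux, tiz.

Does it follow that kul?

zed  (by R17: kiv, orv)
tay  (by R23: rab)
irk  (by R7: tay, wib)
laz  (by R11: zed)
lum  (by R14: irk)
mig  (by R25: laz, nub, jom)
nop  (by R27: mig, tiz, rab)
zap  (by R1: nop, wib)
fub  (by R18: zap)
cob  (by R13: fub, nub, lum)
baz  (by R5: cob)
vex  (by R15: baz)
kul  (by R2: vex)

Yes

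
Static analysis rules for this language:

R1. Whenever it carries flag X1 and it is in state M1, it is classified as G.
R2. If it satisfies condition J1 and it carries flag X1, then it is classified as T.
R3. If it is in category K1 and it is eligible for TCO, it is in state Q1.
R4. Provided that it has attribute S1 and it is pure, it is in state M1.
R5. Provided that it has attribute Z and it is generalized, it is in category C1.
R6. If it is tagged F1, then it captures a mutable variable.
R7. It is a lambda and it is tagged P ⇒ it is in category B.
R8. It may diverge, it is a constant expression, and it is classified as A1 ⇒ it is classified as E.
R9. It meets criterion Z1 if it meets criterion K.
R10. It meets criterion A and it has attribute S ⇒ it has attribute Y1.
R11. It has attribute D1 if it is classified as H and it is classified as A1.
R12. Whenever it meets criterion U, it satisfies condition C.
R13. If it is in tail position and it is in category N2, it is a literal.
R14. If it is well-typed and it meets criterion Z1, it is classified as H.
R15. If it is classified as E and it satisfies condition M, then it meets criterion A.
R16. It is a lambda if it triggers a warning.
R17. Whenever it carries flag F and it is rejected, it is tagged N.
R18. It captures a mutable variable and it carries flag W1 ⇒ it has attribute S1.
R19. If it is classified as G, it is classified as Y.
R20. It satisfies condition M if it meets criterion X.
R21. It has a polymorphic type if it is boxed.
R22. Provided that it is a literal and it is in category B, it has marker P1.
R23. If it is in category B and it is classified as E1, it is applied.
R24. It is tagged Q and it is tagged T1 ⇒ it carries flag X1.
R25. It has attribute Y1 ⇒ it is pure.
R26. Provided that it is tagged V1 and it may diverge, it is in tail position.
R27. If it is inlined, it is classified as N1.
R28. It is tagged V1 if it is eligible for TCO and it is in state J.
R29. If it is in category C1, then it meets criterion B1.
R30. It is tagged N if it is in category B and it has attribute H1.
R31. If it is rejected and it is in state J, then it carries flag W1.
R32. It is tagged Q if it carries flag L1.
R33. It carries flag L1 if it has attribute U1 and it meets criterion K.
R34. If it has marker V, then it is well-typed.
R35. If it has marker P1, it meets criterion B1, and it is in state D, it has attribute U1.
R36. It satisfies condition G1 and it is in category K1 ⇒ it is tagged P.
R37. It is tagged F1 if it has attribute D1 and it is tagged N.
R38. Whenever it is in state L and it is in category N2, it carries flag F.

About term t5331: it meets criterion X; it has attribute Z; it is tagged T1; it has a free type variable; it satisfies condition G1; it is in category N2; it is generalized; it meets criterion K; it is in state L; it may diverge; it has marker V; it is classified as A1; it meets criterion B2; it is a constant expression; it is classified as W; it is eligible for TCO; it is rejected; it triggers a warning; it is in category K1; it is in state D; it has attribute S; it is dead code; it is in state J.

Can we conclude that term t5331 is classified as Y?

By R5 (it has attribute Z, it is generalized): it is in category C1.
By R8 (it may diverge, it is a constant expression, it is classified as A1): it is classified as E.
By R9 (it meets criterion K): it meets criterion Z1.
By R16 (it triggers a warning): it is a lambda.
By R20 (it meets criterion X): it satisfies condition M.
By R28 (it is eligible for TCO, it is in state J): it is tagged V1.
By R29 (it is in category C1): it meets criterion B1.
By R31 (it is rejected, it is in state J): it carries flag W1.
By R34 (it has marker V): it is well-typed.
By R36 (it satisfies condition G1, it is in category K1): it is tagged P.
By R38 (it is in state L, it is in category N2): it carries flag F.
By R7 (it is a lambda, it is tagged P): it is in category B.
By R14 (it is well-typed, it meets criterion Z1): it is classified as H.
By R15 (it is classified as E, it satisfies condition M): it meets criterion A.
By R17 (it carries flag F, it is rejected): it is tagged N.
By R26 (it is tagged V1, it may diverge): it is in tail position.
By R10 (it meets criterion A, it has attribute S): it has attribute Y1.
By R11 (it is classified as H, it is classified as A1): it has attribute D1.
By R13 (it is in tail position, it is in category N2): it is a literal.
By R22 (it is a literal, it is in category B): it has marker P1.
By R25 (it has attribute Y1): it is pure.
By R35 (it has marker P1, it meets criterion B1, it is in state D): it has attribute U1.
By R37 (it has attribute D1, it is tagged N): it is tagged F1.
By R6 (it is tagged F1): it captures a mutable variable.
By R18 (it captures a mutable variable, it carries flag W1): it has attribute S1.
By R33 (it has attribute U1, it meets criterion K): it carries flag L1.
By R4 (it has attribute S1, it is pure): it is in state M1.
By R32 (it carries flag L1): it is tagged Q.
By R24 (it is tagged Q, it is tagged T1): it carries flag X1.
By R1 (it carries flag X1, it is in state M1): it is classified as G.
By R19 (it is classified as G): it is classified as Y.

Yes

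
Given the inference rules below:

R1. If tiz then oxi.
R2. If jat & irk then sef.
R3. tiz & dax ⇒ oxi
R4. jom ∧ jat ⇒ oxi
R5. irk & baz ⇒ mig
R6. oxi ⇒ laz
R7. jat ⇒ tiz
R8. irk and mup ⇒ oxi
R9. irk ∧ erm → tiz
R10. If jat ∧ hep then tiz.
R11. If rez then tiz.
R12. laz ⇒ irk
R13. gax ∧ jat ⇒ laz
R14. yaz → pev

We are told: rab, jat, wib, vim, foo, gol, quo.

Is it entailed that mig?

No

Forward chaining from the given facts derives: tiz, oxi, laz, irk, sef.
The only rule concluding mig is R5, which needs baz; that is never established.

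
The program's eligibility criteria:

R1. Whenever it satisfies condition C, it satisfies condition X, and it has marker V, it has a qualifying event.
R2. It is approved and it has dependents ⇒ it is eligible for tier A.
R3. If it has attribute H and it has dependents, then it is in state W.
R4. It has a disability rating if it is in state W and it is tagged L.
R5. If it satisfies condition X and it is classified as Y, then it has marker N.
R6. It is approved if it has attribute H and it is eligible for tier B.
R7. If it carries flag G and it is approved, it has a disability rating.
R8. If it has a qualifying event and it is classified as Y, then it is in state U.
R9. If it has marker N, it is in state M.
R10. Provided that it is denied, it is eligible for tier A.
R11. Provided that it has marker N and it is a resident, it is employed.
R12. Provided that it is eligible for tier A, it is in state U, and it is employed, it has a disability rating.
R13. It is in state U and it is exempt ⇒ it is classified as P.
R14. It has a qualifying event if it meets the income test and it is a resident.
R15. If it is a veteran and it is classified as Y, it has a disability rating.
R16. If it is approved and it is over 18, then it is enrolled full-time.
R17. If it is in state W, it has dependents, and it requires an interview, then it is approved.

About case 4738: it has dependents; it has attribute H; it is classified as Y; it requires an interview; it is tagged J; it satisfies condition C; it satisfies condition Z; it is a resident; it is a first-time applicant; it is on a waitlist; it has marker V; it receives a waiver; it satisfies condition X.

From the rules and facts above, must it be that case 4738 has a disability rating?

Yes

By R1 (it satisfies condition C, it satisfies condition X, it has marker V): it has a qualifying event.
By R3 (it has attribute H, it has dependents): it is in state W.
By R5 (it satisfies condition X, it is classified as Y): it has marker N.
By R8 (it has a qualifying event, it is classified as Y): it is in state U.
By R11 (it has marker N, it is a resident): it is employed.
By R17 (it is in state W, it has dependents, it requires an interview): it is approved.
By R2 (it is approved, it has dependents): it is eligible for tier A.
By R12 (it is eligible for tier A, it is in state U, it is employed): it has a disability rating.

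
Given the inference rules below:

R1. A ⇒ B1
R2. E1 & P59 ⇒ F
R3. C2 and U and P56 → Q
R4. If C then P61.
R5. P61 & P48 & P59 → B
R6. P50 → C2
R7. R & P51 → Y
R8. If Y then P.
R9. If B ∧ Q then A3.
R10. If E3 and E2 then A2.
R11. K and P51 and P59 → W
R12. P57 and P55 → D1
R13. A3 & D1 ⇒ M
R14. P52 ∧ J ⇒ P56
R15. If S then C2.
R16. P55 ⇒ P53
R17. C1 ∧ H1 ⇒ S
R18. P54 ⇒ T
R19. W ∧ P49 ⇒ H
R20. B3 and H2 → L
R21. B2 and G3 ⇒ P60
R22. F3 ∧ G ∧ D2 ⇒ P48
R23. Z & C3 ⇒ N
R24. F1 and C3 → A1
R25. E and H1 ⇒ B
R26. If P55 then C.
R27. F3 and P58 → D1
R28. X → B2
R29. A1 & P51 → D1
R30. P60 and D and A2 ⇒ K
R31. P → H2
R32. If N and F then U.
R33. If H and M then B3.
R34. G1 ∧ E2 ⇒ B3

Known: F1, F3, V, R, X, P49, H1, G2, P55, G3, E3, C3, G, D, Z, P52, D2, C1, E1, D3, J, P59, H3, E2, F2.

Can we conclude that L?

Forward chaining from the given facts derives: F, A2, P56, P53, S, P48, N, A1, C, B2, U, P61, B, C2, P60, K, Q, A3.
The only rule concluding L is R20, which needs B3; that is never established.

No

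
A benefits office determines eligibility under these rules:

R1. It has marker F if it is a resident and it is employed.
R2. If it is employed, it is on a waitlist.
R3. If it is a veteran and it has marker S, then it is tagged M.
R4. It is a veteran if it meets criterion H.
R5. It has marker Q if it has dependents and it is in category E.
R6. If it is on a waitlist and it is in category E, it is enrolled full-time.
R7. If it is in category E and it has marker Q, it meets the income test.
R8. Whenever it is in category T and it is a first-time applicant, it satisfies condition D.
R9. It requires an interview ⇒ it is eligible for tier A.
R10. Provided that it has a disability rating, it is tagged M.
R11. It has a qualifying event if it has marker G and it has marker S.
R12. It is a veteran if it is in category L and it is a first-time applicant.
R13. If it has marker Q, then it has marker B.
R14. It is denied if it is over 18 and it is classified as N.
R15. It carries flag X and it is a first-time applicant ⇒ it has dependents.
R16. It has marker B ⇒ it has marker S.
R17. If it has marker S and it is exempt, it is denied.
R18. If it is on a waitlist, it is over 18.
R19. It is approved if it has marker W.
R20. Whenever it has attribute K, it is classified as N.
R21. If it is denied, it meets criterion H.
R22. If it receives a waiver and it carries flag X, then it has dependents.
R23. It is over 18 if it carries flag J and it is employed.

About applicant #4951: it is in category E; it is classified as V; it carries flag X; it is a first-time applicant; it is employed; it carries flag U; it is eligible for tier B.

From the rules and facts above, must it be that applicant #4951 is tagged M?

No

Forward chaining from the given facts derives: is on a waitlist, is enrolled full-time, has dependents, is over 18, has marker Q, meets the income test, has marker B, has marker S.
Rules concluding "it is tagged M": R3 needs "it is a veteran"; R10 needs "it has a disability rating" — none of these are established.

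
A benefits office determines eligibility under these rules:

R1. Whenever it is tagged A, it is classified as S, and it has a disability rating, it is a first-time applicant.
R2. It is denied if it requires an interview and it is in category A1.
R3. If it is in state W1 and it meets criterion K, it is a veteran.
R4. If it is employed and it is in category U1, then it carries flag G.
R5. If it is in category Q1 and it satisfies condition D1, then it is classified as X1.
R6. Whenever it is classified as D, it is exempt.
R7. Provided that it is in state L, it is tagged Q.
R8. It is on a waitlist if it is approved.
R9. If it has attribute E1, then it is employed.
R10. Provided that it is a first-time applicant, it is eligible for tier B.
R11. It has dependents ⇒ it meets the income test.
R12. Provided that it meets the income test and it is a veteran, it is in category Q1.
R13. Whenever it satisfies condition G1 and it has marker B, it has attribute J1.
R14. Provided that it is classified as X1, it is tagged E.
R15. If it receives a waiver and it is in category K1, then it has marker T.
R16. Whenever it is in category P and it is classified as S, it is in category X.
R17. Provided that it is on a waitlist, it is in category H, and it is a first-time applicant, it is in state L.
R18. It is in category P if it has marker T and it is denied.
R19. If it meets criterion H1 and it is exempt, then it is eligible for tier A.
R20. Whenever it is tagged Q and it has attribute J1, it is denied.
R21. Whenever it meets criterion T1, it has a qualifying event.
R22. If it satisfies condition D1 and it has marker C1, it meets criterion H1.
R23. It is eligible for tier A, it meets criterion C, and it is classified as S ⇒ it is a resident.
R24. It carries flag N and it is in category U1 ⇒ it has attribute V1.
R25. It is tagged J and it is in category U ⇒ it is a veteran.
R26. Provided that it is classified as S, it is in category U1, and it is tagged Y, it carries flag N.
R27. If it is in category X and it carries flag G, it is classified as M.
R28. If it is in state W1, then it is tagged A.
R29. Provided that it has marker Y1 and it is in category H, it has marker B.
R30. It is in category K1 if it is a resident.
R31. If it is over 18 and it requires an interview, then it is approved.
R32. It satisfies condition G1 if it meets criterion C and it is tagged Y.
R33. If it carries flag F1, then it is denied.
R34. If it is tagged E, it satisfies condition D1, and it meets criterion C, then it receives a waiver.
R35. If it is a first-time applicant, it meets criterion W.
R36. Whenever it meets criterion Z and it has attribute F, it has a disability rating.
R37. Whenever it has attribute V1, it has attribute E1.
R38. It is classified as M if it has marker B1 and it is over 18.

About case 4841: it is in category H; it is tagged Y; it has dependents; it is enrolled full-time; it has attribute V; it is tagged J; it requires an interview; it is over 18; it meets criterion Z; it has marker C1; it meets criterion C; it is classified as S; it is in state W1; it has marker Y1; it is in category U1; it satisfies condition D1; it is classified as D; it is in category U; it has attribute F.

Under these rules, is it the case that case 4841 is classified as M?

Yes

By R6 (it is classified as D): it is exempt.
By R11 (it has dependents): it meets the income test.
By R22 (it satisfies condition D1, it has marker C1): it meets criterion H1.
By R25 (it is tagged J, it is in category U): it is a veteran.
By R26 (it is classified as S, it is in category U1, it is tagged Y): it carries flag N.
By R28 (it is in state W1): it is tagged A.
By R29 (it has marker Y1, it is in category H): it has marker B.
By R31 (it is over 18, it requires an interview): it is approved.
By R32 (it meets criterion C, it is tagged Y): it satisfies condition G1.
By R36 (it meets criterion Z, it has attribute F): it has a disability rating.
By R1 (it is tagged A, it is classified as S, it has a disability rating): it is a first-time applicant.
By R8 (it is approved): it is on a waitlist.
By R12 (it meets the income test, it is a veteran): it is in category Q1.
By R13 (it satisfies condition G1, it has marker B): it has attribute J1.
By R17 (it is on a waitlist, it is in category H, it is a first-time applicant): it is in state L.
By R19 (it meets criterion H1, it is exempt): it is eligible for tier A.
By R23 (it is eligible for tier A, it meets criterion C, it is classified as S): it is a resident.
By R24 (it carries flag N, it is in category U1): it has attribute V1.
By R30 (it is a resident): it is in category K1.
By R37 (it has attribute V1): it has attribute E1.
By R5 (it is in category Q1, it satisfies condition D1): it is classified as X1.
By R7 (it is in state L): it is tagged Q.
By R9 (it has attribute E1): it is employed.
By R14 (it is classified as X1): it is tagged E.
By R20 (it is tagged Q, it has attribute J1): it is denied.
By R34 (it is tagged E, it satisfies condition D1, it meets criterion C): it receives a waiver.
By R4 (it is employed, it is in category U1): it carries flag G.
By R15 (it receives a waiver, it is in category K1): it has marker T.
By R18 (it has marker T, it is denied): it is in category P.
By R16 (it is in category P, it is classified as S): it is in category X.
By R27 (it is in category X, it carries flag G): it is classified as M.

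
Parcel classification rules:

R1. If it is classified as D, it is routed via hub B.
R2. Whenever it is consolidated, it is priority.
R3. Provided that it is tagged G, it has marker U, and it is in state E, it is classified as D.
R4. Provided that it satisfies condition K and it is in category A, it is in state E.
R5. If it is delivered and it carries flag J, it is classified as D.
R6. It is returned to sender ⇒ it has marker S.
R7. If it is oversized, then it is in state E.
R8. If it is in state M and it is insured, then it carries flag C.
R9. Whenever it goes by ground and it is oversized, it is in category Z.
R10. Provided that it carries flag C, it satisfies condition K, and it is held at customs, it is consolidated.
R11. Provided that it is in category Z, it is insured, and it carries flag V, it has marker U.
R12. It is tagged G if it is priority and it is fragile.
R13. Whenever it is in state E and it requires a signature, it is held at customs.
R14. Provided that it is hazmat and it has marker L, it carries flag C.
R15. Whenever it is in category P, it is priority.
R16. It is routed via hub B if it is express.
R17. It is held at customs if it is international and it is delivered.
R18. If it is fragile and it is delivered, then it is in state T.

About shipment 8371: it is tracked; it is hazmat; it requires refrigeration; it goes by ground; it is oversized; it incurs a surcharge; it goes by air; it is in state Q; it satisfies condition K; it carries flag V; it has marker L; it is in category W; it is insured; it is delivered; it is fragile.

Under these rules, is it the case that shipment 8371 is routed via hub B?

Forward chaining from the given facts derives: is in state E, is in category Z, has marker U, carries flag C, is in state T.
Rules concluding "it is routed via hub B": R1 needs "it is classified as D"; R16 needs "it is express" — none of these are established.

No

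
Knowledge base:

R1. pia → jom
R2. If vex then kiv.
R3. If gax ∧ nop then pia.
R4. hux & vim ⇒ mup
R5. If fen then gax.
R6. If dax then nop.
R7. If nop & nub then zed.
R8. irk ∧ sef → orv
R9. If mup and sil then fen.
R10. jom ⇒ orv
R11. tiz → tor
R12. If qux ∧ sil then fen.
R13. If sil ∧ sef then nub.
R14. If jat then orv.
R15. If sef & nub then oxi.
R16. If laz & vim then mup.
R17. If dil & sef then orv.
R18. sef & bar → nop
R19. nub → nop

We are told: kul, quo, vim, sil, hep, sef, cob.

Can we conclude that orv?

No

Forward chaining from the given facts derives: nub, oxi, nop, zed.
Rules concluding orv: R8 needs irk; R10 needs jom; R14 needs jat; R17 needs dil — none of these are established.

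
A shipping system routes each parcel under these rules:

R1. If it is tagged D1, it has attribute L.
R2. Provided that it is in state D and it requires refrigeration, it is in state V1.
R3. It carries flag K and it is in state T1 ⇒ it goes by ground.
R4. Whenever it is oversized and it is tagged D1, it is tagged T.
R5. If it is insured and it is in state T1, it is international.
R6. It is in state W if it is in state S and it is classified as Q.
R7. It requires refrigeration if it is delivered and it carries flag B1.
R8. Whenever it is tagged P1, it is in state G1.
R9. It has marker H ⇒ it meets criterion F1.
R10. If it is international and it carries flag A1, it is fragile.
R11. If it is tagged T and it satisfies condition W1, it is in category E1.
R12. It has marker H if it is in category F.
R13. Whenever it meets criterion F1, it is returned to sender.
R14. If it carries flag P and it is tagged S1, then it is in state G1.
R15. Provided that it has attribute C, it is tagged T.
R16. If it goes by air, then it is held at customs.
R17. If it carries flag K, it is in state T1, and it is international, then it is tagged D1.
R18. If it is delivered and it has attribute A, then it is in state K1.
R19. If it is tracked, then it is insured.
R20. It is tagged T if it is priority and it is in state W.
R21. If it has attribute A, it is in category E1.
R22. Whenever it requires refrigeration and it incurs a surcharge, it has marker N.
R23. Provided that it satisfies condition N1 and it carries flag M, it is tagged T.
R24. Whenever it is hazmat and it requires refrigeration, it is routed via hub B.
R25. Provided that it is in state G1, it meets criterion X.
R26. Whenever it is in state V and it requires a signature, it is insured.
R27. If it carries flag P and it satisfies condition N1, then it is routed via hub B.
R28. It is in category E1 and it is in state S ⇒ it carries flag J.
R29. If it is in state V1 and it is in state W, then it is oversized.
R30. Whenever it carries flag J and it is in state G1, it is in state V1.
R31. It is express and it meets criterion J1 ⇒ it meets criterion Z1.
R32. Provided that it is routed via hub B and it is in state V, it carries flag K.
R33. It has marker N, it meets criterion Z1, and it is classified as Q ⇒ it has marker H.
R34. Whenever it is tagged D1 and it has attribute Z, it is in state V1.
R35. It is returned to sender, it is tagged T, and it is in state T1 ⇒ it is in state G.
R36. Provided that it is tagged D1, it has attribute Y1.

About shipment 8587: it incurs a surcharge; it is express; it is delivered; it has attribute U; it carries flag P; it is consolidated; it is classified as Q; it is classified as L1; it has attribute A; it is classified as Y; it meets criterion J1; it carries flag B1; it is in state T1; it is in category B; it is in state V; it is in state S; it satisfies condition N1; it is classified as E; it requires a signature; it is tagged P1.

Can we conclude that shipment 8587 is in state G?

Yes

By R6 (it is in state S, it is classified as Q): it is in state W.
By R7 (it is delivered, it carries flag B1): it requires refrigeration.
By R8 (it is tagged P1): it is in state G1.
By R21 (it has attribute A): it is in category E1.
By R22 (it requires refrigeration, it incurs a surcharge): it has marker N.
By R26 (it is in state V, it requires a signature): it is insured.
By R27 (it carries flag P, it satisfies condition N1): it is routed via hub B.
By R28 (it is in category E1, it is in state S): it carries flag J.
By R30 (it carries flag J, it is in state G1): it is in state V1.
By R31 (it is express, it meets criterion J1): it meets criterion Z1.
By R32 (it is routed via hub B, it is in state V): it carries flag K.
By R33 (it has marker N, it meets criterion Z1, it is classified as Q): it has marker H.
By R5 (it is insured, it is in state T1): it is international.
By R9 (it has marker H): it meets criterion F1.
By R13 (it meets criterion F1): it is returned to sender.
By R17 (it carries flag K, it is in state T1, it is international): it is tagged D1.
By R29 (it is in state V1, it is in state W): it is oversized.
By R4 (it is oversized, it is tagged D1): it is tagged T.
By R35 (it is returned to sender, it is tagged T, it is in state T1): it is in state G.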